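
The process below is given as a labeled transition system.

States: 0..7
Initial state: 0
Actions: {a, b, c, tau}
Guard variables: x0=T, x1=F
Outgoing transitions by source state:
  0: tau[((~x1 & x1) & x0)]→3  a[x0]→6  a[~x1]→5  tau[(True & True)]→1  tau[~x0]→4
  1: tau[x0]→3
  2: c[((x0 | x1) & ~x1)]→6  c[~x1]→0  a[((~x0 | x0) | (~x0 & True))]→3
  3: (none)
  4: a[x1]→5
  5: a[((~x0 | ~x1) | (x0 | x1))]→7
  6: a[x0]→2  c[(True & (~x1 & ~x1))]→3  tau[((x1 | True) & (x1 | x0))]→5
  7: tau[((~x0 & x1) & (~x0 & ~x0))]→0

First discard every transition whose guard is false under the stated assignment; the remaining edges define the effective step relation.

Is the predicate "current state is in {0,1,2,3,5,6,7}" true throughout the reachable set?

Allowed set {0,1,2,3,5,6,7}
R = {0,1,2,3,5,6,7}
  0: ✓
  1: ✓
  2: ✓
  3: ✓
  5: ✓
  6: ✓
  7: ✓

Answer: INVARIANT HOLDS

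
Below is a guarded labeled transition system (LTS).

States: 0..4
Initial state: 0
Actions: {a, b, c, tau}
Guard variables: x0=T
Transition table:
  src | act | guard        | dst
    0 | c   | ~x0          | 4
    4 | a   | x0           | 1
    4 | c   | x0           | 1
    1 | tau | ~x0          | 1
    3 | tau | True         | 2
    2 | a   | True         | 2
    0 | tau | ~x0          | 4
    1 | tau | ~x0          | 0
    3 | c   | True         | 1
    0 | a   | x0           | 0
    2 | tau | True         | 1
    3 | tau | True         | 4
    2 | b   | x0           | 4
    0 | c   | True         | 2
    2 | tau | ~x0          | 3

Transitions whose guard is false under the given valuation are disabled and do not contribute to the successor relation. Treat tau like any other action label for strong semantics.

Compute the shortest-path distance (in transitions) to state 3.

Answer: UNREACHABLE

Analysis:
Layered search for 3:
  depth 0: {0}
  depth 1: {2}
  depth 2: {1,4}
3 never appears.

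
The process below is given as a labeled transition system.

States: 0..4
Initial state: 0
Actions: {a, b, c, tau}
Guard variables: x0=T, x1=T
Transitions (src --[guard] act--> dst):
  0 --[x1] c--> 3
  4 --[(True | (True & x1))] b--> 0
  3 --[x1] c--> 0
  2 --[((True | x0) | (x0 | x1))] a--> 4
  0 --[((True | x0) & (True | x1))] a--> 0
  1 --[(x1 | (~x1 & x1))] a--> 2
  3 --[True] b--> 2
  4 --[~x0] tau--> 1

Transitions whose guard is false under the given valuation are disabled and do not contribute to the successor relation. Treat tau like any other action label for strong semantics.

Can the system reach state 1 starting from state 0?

After dropping false guards: 7 live edges.
Layer 0: {0}
Layer 1: {3}  now seen {0,3}
Layer 2: {2}  now seen {0,2,3}
Layer 3: {4}  now seen {0,2,3,4}
Reach set: {0,2,3,4}

Answer: UNREACHABLE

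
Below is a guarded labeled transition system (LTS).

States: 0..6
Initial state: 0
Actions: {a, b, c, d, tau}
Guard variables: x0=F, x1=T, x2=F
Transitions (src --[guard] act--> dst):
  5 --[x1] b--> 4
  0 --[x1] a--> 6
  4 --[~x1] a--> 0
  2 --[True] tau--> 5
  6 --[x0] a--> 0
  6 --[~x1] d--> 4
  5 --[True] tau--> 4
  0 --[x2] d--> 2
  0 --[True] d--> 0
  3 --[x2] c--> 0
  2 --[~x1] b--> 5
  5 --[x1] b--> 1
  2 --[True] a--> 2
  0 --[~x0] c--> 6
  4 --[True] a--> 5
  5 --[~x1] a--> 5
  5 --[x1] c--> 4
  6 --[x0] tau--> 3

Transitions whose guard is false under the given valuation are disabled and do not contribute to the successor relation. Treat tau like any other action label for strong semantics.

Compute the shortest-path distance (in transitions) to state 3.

Breadth-first toward 3:
  depth 0: {0}
  depth 1: {6}
3 never appears.

Answer: UNREACHABLE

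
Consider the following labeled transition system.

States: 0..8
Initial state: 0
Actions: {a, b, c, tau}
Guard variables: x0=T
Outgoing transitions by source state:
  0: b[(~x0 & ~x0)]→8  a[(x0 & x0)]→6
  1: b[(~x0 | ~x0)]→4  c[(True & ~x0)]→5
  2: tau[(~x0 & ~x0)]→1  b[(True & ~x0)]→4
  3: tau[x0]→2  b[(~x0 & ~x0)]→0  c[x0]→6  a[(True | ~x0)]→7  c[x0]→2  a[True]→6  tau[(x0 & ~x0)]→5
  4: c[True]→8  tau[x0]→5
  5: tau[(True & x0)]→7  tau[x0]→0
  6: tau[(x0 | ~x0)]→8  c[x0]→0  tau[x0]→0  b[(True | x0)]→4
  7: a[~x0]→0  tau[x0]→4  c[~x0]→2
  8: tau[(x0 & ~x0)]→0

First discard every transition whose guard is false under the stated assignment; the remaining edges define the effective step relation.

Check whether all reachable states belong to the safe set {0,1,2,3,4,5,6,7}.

Allowed set {0,1,2,3,4,5,6,7}
R = {0,4,5,6,7,8}
  0: ok
  4: ok
  5: ok
  6: ok
  7: ok
  8: ✗ unsafe
counterexample path to 8: a·tau

Answer: INVARIANT VIOLATED at state 8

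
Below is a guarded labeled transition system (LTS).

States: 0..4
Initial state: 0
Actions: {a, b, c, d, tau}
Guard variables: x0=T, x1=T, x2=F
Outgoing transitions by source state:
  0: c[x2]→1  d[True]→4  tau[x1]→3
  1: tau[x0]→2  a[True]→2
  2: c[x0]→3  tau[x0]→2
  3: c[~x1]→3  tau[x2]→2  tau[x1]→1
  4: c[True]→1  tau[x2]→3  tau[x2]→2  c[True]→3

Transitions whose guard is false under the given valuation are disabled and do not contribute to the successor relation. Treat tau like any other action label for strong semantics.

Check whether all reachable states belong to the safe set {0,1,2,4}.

Inv-set: {0,1,2,4}
Reach set: {0,1,2,3,4}
  0: ✓
  1: ✓
  2: ✓
  3: outside
  4: ✓
witness against invariant: tau → 3

Answer: INVARIANT VIOLATED at state 3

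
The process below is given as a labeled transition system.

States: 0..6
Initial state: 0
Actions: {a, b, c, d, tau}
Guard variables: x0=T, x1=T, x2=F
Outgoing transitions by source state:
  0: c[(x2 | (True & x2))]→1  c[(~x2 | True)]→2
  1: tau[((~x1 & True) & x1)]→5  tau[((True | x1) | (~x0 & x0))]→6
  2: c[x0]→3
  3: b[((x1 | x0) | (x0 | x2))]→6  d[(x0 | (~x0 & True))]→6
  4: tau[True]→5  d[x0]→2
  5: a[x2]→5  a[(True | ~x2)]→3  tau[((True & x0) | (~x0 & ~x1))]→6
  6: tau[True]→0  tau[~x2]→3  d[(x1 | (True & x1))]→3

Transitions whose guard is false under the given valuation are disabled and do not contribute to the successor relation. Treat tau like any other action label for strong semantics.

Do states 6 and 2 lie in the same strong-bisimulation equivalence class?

Refine partition for ~:
  π0 = {{0,1,2,3,4,5,6}}
  π1 = {{0,2},{1},{3},{4,6},{5}}
  π2 = {{0},{1},{2},{3},{4},{5},{6}}
Fixed point at round 3; 7 class(es).
class of 6: {6}; class of 2: {2}

Answer: NOT BISIMILAR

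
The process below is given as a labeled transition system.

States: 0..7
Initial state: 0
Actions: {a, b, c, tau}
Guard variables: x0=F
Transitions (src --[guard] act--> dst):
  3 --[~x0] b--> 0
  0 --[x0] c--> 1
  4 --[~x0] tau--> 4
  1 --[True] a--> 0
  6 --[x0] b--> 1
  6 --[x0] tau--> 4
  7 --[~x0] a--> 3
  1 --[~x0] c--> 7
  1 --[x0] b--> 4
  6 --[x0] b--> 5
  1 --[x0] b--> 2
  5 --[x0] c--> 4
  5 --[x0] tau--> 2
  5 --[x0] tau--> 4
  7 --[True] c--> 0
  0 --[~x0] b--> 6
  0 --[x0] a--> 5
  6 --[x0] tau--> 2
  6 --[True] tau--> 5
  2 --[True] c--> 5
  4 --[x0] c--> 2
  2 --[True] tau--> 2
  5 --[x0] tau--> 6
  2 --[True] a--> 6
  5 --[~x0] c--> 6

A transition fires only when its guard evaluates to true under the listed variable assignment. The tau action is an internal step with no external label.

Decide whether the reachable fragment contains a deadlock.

Answer: DEADLOCK-FREE

Working:
Reachable = {0,5,6}
  0: b→6  [deg 1]
  5: c→6  [deg 1]
  6: tau→5  [deg 1]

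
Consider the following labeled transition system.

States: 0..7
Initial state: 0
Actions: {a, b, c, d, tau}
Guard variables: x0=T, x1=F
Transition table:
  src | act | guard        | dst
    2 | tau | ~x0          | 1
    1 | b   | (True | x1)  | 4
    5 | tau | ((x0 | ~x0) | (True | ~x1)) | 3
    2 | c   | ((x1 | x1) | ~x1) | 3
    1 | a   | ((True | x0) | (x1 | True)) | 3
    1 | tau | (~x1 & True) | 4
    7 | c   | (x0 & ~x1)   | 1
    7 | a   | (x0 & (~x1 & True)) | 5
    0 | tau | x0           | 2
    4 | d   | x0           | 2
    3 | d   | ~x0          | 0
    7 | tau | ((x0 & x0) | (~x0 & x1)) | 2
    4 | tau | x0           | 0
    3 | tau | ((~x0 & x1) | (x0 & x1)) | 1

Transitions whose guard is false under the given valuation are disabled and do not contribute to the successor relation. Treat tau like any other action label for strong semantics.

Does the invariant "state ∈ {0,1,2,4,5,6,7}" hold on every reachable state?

Inv-set: {0,1,2,4,5,6,7}
Reachable = {0,2,3}
  0: ✓
  2: ✓
  3: ✗ unsafe
counterexample path to 3: tau·c

Answer: INVARIANT VIOLATED at state 3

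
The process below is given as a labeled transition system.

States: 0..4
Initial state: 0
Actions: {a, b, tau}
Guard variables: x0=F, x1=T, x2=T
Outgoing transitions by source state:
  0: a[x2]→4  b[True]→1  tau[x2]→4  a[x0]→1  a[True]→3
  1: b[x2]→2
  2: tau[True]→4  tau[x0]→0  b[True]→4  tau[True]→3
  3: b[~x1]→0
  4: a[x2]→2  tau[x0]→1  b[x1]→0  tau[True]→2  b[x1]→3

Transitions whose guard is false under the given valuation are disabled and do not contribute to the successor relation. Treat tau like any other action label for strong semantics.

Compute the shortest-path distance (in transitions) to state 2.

Answer: 2

Trace:
BFS to 2:
  L0 = {0}
  L1 = {1,3,4}
  L2 = {2}
depth(2)=2, e.g. a·a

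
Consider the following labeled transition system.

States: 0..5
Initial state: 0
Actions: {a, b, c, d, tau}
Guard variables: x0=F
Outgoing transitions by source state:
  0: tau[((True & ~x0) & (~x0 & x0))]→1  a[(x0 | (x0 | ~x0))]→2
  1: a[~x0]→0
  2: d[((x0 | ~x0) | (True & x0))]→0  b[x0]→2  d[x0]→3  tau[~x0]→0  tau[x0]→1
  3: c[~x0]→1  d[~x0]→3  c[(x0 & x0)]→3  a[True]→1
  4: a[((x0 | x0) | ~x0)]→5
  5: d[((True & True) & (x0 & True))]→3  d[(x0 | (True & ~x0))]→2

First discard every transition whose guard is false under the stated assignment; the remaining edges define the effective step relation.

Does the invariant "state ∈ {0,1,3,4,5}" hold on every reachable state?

Answer: INVARIANT VIOLATED at state 2

Analysis:
Safe = {0,1,3,4,5}
R = {0,2}
  0: ok
  2: outside
counterexample path to 2: a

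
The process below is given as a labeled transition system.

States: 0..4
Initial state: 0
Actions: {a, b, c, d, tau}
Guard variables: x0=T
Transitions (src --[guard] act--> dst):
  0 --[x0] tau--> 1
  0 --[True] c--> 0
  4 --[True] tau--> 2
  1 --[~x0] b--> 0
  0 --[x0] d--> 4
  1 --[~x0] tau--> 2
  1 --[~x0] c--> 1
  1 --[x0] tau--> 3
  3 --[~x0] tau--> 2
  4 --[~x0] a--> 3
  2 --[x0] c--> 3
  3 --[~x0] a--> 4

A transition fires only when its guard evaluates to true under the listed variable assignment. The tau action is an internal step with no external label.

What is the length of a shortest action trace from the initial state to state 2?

Answer: 2

Analysis:
Layered search for 2:
  L0 = {0}
  L1 = {1,4}
  L2 = {2,3}
2 enters at depth 2; path d·tau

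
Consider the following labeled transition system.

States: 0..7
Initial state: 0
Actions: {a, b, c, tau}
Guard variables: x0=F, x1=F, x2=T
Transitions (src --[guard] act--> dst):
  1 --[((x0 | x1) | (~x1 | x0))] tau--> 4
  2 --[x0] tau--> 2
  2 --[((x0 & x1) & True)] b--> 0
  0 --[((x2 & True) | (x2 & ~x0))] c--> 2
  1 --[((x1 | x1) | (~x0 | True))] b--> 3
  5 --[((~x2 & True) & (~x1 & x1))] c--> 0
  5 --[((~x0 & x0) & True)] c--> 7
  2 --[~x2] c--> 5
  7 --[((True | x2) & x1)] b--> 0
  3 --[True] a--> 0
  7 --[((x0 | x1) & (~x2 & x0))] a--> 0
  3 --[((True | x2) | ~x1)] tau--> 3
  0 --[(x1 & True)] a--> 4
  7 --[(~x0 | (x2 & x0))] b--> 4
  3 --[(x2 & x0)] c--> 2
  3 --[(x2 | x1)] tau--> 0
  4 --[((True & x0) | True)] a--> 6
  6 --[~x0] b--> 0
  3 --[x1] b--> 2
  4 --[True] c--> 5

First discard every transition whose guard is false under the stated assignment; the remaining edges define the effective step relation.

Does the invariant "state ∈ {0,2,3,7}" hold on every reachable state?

Safe = {0,2,3,7}
R = {0,2}
  0: ok
  2: ok

Answer: INVARIANT HOLDS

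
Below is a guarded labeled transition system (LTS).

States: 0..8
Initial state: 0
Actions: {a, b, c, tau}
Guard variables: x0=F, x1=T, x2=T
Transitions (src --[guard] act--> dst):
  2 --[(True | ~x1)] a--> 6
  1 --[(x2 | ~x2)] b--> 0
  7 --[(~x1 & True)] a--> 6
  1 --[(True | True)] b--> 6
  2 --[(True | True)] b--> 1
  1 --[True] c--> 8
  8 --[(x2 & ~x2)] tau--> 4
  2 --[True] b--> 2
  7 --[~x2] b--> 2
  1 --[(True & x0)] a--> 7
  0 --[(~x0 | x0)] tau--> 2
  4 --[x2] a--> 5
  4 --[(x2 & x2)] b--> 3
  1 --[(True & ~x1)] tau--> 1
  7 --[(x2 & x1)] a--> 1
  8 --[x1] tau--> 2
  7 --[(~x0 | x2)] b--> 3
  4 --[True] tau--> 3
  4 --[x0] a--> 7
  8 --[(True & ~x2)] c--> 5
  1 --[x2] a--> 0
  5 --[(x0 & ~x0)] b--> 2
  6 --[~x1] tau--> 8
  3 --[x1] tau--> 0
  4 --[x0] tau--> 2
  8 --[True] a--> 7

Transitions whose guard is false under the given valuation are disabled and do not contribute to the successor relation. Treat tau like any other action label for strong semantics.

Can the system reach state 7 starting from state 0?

Answer: REACHABLE

Trace:
16 transition(s) survive guard evaluation.
Layer 0: {0}
Layer 1: {2}  now seen {0,2}
Layer 2: {1,6}  now seen {0,1,2,6}
Layer 3: {8}  now seen {0,1,2,6,8}
Layer 4: {7}  now seen {0,1,2,6,7,8}
Layer 5: {3}  now seen {0,1,2,3,6,7,8}
Reachable = {0,1,2,3,6,7,8}
Path to 7: tau·b·c·a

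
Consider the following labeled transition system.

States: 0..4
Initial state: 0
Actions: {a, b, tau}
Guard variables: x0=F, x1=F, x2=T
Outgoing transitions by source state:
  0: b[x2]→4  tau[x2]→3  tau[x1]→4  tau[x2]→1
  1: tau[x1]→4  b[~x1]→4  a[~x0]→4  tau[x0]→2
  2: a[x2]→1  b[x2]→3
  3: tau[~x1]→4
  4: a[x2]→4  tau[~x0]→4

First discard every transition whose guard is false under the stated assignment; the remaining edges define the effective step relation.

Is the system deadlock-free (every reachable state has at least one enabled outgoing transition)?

Reach set: {0,1,3,4}
  0: b→4  tau→1  tau→3  [3 exit(s)]
  1: a→4  b→4  [2 exit(s)]
  3: tau→4  [1 exit(s)]
  4: a→4  tau→4  [2 exit(s)]

Answer: DEADLOCK-FREE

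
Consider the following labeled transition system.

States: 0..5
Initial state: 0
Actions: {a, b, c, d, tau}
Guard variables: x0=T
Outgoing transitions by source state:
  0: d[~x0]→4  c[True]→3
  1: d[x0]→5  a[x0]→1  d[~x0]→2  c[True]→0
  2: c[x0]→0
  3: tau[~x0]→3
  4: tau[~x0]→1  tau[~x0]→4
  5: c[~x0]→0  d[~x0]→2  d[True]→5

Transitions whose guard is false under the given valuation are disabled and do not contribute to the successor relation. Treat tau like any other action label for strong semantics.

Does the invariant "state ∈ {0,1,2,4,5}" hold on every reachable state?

Answer: INVARIANT VIOLATED at state 3

Working:
Inv-set: {0,1,2,4,5}
Reachable = {0,3}
  0: safe
  3: ✗ unsafe
witness against invariant: c → 3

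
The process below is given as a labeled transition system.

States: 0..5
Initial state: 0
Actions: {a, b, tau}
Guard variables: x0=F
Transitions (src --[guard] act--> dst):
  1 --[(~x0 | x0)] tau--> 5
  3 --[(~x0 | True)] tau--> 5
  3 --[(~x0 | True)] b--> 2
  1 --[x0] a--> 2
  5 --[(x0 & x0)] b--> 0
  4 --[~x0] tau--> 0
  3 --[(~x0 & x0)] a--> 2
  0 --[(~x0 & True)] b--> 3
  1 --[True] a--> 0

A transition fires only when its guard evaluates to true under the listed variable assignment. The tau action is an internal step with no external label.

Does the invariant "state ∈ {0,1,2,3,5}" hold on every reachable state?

Answer: INVARIANT HOLDS

Analysis:
Inv-set: {0,1,2,3,5}
Reachable = {0,2,3,5}
  0: ok
  2: ok
  3: ok
  5: ok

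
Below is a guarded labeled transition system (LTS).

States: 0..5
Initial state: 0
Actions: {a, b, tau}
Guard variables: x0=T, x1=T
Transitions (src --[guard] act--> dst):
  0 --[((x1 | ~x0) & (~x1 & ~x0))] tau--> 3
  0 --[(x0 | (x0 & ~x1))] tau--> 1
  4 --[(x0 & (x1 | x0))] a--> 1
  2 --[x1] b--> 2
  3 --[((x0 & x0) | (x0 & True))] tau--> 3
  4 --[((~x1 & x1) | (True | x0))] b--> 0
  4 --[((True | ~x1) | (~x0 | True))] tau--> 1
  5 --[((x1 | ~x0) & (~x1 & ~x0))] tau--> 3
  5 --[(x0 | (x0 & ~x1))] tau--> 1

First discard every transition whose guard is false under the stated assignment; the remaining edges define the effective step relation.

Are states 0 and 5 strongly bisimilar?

Compute ~ classes (split until stable):
  P[0] = {{0,1,2,3,4,5}}
  P[1] = {{0,3,5},{1},{2},{4}}
  P[2] = {{0,5},{1},{2},{3},{4}}
stable after 3 split(s): 5 block(s)
class of 0: {0,5}; class of 5: {0,5}

Answer: BISIMILAR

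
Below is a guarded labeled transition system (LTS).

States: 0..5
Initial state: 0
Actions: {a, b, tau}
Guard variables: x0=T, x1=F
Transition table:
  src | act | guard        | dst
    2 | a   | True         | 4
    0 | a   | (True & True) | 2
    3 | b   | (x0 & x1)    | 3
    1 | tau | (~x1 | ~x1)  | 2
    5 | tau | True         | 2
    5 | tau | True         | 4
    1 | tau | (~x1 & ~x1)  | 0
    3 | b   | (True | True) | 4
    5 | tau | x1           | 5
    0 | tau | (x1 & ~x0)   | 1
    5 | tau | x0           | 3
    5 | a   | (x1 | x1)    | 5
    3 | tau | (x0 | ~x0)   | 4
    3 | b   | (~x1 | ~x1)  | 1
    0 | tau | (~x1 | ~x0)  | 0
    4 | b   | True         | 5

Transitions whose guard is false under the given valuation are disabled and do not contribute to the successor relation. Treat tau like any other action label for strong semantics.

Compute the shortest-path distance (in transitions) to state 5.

Answer: 3

Trace:
BFS to 5:
  L0 = {0}
  L1 = {2}
  L2 = {4}
  L3 = {5}
first hit 5 at d=3 via a·a·b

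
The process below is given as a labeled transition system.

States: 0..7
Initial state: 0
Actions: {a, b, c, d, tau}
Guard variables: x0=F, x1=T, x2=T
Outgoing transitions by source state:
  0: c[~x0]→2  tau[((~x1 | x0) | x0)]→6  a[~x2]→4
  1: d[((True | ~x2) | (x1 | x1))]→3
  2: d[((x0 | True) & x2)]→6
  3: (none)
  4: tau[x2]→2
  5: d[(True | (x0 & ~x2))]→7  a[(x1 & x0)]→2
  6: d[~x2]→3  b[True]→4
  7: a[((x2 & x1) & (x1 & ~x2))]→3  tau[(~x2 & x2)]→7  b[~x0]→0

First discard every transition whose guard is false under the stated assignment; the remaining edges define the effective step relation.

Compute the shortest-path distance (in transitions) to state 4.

Answer: 3

Trace:
Breadth-first toward 4:
  depth 0: {0}
  depth 1: {2}
  depth 2: {6}
  depth 3: {4}
depth(4)=3, e.g. c·d·b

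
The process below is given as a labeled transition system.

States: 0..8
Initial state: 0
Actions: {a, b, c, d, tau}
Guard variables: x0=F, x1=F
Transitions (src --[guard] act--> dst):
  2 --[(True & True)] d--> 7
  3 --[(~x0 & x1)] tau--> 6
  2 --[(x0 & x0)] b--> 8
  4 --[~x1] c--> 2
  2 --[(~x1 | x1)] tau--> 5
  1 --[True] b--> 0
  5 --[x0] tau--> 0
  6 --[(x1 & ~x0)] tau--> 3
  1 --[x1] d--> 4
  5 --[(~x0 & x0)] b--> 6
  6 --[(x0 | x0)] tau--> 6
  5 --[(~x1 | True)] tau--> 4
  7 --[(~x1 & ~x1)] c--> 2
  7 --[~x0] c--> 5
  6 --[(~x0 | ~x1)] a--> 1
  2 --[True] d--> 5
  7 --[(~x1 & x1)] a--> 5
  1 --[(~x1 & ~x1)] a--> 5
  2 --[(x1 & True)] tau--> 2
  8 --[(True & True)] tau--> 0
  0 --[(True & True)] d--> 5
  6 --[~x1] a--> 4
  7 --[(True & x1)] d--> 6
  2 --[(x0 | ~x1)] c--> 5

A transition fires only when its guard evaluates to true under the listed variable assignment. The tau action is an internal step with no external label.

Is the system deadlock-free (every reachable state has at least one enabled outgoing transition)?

Answer: DEADLOCK-FREE

Analysis:
Reachable = {0,2,4,5,7}
  0: d→5  [deg 1]
  2: c→5  d→5  d→7  tau→5  [deg 4]
  4: c→2  [deg 1]
  5: tau→4  [deg 1]
  7: c→2  c→5  [deg 2]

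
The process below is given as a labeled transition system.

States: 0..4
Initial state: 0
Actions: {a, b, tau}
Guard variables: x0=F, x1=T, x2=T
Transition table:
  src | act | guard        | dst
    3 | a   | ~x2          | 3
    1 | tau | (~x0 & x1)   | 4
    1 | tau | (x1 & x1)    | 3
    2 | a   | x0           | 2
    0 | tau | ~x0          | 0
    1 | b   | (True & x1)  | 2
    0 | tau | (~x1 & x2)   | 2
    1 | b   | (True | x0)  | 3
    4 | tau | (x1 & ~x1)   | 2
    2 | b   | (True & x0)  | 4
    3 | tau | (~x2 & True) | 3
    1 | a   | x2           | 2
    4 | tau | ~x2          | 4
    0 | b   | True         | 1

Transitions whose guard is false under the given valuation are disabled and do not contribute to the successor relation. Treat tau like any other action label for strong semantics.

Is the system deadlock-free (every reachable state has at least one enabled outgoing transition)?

Reachable = {0,1,2,3,4}
  0: b→1  tau→0  [deg 2]
  1: a→2  b→2  b→3  tau→3  tau→4  [deg 5]
  2: ∅  [no exit]
  3: ∅  [no exit]
  4: ∅  [no exit]
Path to 2: b·b

Answer: DEADLOCK at state 2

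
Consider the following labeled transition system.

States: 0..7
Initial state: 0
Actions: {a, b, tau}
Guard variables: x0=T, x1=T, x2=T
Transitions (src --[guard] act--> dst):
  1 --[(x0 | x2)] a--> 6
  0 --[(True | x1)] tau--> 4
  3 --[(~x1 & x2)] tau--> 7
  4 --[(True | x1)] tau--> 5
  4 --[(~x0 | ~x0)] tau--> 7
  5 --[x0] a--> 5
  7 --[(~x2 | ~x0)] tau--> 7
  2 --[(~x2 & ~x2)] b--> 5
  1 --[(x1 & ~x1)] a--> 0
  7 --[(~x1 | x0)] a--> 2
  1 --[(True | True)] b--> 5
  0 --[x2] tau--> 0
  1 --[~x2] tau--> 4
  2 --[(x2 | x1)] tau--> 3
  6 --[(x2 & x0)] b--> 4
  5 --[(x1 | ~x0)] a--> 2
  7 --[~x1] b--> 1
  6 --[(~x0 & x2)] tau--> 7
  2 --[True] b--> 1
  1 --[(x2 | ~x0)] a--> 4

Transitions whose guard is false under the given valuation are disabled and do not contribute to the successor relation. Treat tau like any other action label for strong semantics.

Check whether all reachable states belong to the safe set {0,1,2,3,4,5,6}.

Allowed set {0,1,2,3,4,5,6}
Reachable = {0,1,2,3,4,5,6}
  0: safe
  1: safe
  2: safe
  3: safe
  4: safe
  5: safe
  6: safe

Answer: INVARIANT HOLDS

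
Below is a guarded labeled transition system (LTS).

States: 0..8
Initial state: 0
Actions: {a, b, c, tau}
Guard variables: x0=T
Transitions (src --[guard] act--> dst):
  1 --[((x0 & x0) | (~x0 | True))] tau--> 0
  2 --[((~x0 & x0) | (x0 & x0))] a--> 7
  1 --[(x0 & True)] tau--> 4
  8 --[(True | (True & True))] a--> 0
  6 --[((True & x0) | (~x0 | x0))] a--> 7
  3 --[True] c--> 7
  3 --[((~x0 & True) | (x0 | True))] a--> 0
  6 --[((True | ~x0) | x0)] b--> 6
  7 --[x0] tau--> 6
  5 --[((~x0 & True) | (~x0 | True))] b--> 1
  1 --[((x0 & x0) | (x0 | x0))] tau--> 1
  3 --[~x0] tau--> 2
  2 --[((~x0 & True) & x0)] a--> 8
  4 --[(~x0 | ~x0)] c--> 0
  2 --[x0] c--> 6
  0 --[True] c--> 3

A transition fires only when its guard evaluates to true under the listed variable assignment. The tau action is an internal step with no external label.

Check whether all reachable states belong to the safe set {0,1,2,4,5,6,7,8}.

Safe = {0,1,2,4,5,6,7,8}
R = {0,3,6,7}
  0: ✓
  3: VIOLATES
  6: ✓
  7: ✓
reach 3 via c — violates

Answer: INVARIANT VIOLATED at state 3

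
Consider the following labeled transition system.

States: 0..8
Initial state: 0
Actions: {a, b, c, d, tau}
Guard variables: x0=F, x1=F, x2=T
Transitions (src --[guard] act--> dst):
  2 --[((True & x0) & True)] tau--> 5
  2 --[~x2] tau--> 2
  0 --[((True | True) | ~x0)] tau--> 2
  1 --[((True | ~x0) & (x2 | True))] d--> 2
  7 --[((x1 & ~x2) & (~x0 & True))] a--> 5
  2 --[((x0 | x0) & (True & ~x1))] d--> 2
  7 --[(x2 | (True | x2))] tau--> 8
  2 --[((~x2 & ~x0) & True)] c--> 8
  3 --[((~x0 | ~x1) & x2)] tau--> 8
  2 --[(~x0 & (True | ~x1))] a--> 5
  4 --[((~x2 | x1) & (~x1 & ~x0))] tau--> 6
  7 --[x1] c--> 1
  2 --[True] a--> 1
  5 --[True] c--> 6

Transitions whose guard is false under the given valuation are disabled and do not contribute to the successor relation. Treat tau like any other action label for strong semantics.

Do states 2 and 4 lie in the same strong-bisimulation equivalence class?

Answer: NOT BISIMILAR

Analysis:
Refine partition for ~:
  P[0] = {{0,1,2,3,4,5,6,7,8}}
  P[1] = {{0,3,7},{1},{2},{4,6,8},{5}}
  P[2] = {{0},{1},{2},{3,7},{4,6,8},{5}}
stable after 3 split(s): 6 block(s)
[2]={2}  [4]={4,6,8}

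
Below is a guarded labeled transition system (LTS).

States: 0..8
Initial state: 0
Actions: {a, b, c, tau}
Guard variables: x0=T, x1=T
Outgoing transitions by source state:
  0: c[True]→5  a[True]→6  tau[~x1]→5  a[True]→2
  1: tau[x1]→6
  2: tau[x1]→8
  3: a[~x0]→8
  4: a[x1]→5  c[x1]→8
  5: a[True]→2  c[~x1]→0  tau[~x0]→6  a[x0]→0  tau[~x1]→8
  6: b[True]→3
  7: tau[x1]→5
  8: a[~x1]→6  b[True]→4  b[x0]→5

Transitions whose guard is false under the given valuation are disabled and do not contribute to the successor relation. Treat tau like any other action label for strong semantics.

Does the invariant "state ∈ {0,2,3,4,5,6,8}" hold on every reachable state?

Answer: INVARIANT HOLDS

Trace:
Allowed set {0,2,3,4,5,6,8}
Reachable = {0,2,3,4,5,6,8}
  0: ok
  2: ok
  3: ok
  4: ok
  5: ok
  6: ok
  8: ok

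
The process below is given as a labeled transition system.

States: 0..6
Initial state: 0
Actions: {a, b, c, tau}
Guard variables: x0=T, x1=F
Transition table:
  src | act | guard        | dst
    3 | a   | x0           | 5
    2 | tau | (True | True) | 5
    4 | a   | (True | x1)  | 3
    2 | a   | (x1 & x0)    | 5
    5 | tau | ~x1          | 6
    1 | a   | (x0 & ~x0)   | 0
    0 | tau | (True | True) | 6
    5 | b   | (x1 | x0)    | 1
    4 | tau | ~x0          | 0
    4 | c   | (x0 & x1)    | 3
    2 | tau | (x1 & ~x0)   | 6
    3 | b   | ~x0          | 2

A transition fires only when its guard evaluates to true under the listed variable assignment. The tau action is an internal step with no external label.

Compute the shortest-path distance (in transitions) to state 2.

Answer: UNREACHABLE

Analysis:
Layered search for 2:
  L0 = {0}
  L1 = {6}
2 never appears.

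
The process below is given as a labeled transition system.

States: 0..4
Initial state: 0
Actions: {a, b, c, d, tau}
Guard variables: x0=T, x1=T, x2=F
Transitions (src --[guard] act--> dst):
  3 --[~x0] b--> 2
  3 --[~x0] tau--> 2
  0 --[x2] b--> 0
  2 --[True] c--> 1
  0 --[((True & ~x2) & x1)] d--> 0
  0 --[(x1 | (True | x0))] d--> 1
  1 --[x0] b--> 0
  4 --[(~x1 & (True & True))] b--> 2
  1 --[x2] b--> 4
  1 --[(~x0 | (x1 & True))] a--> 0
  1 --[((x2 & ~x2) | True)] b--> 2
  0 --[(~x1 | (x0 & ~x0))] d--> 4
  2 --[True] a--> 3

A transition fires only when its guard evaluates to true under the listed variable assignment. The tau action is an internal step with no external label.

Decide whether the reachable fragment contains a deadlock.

Answer: DEADLOCK at state 3

Working:
Reachable = {0,1,2,3}
  0: d→0  d→1  [2 exit(s)]
  1: a→0  b→0  b→2  [3 exit(s)]
  2: a→3  c→1  [2 exit(s)]
  3: ∅  [no exit]
witness 3: d·b·a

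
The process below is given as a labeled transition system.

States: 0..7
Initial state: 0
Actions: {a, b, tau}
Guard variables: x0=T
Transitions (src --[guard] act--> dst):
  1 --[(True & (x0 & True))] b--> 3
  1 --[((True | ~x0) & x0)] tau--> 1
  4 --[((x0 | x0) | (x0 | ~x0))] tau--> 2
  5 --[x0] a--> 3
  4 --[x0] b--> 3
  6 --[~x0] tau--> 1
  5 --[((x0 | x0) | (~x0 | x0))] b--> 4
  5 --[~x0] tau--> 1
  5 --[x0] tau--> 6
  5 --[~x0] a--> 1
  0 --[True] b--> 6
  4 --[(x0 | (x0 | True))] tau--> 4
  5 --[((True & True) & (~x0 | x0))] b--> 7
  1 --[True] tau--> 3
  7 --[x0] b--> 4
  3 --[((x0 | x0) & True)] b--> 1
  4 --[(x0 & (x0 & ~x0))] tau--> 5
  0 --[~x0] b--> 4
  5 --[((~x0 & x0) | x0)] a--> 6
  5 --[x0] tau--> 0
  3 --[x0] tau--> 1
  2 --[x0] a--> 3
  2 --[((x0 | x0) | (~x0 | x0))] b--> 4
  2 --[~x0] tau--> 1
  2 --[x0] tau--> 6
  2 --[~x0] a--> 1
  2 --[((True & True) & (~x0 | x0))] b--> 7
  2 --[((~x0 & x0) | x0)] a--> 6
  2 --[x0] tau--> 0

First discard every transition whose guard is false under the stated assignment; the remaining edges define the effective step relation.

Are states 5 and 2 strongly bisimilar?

Bisimulation quotient by refinement:
  P[0] = {{0,1,2,3,4,5,6,7}}
  P[1] = {{0,7},{1,3,4},{2,5},{6}}
  P[2] = {{0},{1,3},{2,5},{4},{6},{7}}
Fixed point at round 3; 6 class(es).
5∈{2,5}, 2∈{2,5}

Answer: BISIMILAR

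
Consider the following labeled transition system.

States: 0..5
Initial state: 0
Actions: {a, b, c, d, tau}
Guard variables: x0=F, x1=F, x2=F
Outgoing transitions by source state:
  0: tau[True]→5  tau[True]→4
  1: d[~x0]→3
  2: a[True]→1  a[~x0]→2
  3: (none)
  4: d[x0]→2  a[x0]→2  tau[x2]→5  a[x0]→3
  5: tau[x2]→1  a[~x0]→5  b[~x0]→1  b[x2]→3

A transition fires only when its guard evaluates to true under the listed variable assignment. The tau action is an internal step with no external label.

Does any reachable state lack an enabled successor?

Answer: DEADLOCK at state 3

Analysis:
Reachable = {0,1,3,4,5}
  0: tau→4  tau→5  [2 out]
  1: d→3  [1 out]
  3: ∅  [STUCK]
  4: ∅  [STUCK]
  5: a→5  b→1  [2 out]
witness 3: tau·b·d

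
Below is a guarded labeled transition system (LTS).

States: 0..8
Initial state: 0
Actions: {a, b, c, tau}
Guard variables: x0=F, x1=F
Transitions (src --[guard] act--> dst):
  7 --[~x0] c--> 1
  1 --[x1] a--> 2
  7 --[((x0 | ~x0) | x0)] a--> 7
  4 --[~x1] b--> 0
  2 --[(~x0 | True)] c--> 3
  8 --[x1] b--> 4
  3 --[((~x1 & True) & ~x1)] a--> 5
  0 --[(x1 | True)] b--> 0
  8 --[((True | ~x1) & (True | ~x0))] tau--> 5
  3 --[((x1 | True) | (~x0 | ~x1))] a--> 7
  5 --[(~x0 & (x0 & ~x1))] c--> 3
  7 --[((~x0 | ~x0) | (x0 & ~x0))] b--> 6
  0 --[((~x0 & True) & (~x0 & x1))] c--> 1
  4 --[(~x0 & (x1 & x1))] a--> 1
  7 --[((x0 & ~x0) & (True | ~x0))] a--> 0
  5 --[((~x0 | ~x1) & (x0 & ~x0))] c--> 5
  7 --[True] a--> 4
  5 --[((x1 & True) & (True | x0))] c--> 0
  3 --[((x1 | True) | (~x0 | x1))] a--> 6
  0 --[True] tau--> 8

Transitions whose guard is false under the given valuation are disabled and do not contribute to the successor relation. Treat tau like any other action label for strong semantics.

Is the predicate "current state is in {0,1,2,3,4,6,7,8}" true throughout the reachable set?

Answer: INVARIANT VIOLATED at state 5

Working:
Safe = {0,1,2,3,4,6,7,8}
R = {0,5,8}
  0: ok
  5: VIOLATES
  8: ok
witness against invariant: tau·tau → 5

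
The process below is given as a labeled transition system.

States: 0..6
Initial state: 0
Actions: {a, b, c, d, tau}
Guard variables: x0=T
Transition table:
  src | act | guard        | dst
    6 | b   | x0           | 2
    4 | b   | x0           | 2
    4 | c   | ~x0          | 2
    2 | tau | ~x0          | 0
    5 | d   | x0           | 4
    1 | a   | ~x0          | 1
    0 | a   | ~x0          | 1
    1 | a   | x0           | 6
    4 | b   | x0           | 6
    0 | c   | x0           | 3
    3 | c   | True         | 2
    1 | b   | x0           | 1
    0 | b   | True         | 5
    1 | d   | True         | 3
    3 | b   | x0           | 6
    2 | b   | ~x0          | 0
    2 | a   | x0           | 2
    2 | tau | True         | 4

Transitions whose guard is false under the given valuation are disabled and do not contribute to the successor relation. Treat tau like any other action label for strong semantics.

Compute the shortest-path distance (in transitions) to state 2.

Answer: 2

Analysis:
BFS to 2:
  depth 0: {0}
  depth 1: {3,5}
  depth 2: {2,4,6}
first hit 2 at d=2 via c·c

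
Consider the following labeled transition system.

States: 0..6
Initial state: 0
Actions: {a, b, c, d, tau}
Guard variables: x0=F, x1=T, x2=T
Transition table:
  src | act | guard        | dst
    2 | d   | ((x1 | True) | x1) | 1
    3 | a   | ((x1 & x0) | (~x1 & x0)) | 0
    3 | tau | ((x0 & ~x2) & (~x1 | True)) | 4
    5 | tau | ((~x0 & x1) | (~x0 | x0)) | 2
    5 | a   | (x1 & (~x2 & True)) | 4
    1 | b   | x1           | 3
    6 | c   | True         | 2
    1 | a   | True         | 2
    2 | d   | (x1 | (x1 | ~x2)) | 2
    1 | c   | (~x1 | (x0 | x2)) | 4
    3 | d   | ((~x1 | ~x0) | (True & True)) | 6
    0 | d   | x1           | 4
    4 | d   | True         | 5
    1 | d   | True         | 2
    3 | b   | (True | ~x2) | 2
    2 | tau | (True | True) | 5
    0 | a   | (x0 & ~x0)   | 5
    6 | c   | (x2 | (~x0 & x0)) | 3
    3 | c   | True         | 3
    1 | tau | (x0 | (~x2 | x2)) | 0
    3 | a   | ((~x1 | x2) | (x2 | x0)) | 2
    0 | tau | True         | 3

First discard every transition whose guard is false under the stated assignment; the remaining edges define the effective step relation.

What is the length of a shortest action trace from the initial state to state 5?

Answer: 2

Working:
BFS to 5:
  depth 0: {0}
  depth 1: {3,4}
  depth 2: {2,5,6}
first hit 5 at d=2 via d·d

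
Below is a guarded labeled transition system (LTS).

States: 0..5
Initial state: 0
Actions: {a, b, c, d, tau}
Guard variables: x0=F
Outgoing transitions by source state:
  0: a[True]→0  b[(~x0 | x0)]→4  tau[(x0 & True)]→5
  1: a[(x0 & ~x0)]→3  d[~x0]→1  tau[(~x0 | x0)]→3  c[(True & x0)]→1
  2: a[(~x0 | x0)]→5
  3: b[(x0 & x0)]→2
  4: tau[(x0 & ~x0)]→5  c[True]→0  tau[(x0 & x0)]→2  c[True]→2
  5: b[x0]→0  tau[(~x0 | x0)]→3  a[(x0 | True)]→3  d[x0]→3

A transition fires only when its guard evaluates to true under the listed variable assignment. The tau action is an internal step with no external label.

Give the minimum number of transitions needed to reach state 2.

BFS to 2:
  depth 0: {0}
  depth 1: {4}
  depth 2: {2}
2 enters at depth 2; path b·c

Answer: 2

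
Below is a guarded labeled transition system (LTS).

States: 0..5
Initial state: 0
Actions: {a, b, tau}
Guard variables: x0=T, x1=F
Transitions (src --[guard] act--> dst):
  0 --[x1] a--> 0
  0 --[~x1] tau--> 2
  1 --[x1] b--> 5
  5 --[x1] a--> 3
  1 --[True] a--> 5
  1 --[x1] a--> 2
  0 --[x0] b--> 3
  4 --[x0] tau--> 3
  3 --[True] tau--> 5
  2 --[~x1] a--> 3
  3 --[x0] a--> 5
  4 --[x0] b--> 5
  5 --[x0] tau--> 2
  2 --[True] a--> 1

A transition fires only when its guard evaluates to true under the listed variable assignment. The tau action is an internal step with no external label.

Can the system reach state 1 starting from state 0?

Answer: REACHABLE

Analysis:
After dropping false guards: 10 live edges.
depth 0: {0}
depth 1: {2,3}  total {0,2,3}
depth 2: {1,5}  total {0,1,2,3,5}
Reach set: {0,1,2,3,5}
trace reaching 1: tau·a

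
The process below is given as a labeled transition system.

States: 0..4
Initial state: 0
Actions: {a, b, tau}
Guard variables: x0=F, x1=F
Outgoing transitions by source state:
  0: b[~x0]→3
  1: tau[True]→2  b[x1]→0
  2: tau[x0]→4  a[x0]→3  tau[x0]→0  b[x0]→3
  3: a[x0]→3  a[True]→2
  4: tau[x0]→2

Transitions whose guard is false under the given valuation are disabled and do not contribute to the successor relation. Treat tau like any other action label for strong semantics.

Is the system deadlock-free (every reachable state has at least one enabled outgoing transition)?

Answer: DEADLOCK at state 2

Working:
Reachable = {0,2,3}
  0: b→3  [deg 1]
  2: ∅  [no exit]
  3: a→2  [deg 1]
trace reaching 2: b·a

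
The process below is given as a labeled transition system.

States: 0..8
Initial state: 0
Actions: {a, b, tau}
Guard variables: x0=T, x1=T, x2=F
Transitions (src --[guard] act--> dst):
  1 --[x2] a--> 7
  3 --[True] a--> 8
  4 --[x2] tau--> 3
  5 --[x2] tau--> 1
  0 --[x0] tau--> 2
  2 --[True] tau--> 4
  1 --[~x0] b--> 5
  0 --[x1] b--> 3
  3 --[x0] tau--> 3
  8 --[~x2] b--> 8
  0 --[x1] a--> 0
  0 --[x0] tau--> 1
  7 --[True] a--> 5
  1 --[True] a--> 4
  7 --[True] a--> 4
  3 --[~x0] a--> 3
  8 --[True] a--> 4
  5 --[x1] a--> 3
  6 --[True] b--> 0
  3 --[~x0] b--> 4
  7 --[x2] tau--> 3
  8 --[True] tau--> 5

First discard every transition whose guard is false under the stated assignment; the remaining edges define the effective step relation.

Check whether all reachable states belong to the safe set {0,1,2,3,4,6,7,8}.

Inv-set: {0,1,2,3,4,6,7,8}
Reach set: {0,1,2,3,4,5,8}
  0: ok
  1: ok
  2: ok
  3: ok
  4: ok
  5: VIOLATES
  8: ok
counterexample path to 5: b·a·tau

Answer: INVARIANT VIOLATED at state 5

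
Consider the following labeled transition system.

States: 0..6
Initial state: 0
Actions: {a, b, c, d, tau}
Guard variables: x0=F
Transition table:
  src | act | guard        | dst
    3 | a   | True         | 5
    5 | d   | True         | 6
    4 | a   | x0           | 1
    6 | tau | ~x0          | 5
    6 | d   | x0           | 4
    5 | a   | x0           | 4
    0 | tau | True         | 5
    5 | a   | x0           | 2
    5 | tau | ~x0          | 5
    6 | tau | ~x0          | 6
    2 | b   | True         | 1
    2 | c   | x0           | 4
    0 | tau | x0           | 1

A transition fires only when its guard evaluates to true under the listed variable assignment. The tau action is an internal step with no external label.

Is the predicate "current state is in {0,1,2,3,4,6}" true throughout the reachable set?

Allowed set {0,1,2,3,4,6}
R = {0,5,6}
  0: ok
  5: outside
  6: ok
reach 5 via tau — violates

Answer: INVARIANT VIOLATED at state 5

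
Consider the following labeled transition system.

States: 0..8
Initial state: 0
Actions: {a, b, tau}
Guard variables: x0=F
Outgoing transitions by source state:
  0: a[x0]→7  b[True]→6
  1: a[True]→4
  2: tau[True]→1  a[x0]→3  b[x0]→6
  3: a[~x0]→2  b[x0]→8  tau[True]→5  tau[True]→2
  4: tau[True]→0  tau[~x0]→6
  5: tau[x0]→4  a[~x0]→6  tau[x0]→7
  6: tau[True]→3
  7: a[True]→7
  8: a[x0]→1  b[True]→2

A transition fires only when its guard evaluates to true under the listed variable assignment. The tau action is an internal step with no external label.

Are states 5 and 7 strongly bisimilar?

Refine partition for ~:
  π0 = {{0,1,2,3,4,5,6,7,8}}
  π1 = {{0,8},{1,5,7},{2,4,6},{3}}
  π2 = {{0,8},{1,5},{2},{3},{4},{6},{7}}
  π3 = {{0},{1},{2},{3},{4},{5},{6},{7},{8}}
stable after 4 split(s): 9 block(s)
class of 5: {5}; class of 7: {7}

Answer: NOT BISIMILAR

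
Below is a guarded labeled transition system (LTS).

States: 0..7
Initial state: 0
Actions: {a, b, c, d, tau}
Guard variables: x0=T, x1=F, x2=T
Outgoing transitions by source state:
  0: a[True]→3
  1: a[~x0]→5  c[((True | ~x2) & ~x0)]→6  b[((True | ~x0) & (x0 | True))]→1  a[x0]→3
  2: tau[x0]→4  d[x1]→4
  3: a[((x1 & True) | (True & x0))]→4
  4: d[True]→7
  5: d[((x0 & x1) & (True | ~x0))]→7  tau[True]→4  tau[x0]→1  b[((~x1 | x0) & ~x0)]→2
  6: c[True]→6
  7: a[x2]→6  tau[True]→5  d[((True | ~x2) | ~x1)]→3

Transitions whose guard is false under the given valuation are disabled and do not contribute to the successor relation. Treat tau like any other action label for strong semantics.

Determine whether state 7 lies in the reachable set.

12 transition(s) survive guard evaluation.
Layer 0: {0}
Layer 1: {3}  cumulative {0,3}
Layer 2: {4}  cumulative {0,3,4}
Layer 3: {7}  cumulative {0,3,4,7}
Layer 4: {5,6}  cumulative {0,3,4,5,6,7}
Layer 5: {1}  cumulative {0,1,3,4,5,6,7}
Reach set: {0,1,3,4,5,6,7}
Path to 7: a·a·d

Answer: REACHABLE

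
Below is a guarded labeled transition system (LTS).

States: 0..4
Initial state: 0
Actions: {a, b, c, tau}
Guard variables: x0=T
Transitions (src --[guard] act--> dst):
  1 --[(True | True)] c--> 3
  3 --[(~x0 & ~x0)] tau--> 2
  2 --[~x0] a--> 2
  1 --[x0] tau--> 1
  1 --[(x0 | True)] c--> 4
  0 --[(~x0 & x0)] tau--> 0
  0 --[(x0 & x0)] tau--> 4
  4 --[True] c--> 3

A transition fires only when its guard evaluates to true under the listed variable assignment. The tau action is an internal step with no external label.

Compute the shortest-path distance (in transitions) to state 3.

Answer: 2

Analysis:
BFS to 3:
  L0 = {0}
  L1 = {4}
  L2 = {3}
3 enters at depth 2; path tau·c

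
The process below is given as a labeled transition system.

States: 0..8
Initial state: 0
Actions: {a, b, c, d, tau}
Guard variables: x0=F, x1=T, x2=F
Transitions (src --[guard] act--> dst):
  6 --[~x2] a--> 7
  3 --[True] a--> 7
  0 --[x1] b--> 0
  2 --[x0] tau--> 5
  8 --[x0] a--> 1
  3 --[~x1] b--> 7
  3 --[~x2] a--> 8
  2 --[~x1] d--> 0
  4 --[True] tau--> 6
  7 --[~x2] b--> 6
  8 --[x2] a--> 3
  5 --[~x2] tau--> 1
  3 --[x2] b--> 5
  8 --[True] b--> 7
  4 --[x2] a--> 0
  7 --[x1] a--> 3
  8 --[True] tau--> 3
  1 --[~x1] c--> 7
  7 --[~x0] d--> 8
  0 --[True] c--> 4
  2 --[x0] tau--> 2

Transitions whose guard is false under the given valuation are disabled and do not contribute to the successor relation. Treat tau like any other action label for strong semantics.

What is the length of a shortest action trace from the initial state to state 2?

Answer: UNREACHABLE

Working:
BFS to 2:
  L0 = {0}
  L1 = {4}
  L2 = {6}
  L3 = {7}
  L4 = {3,8}
2 never appears.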